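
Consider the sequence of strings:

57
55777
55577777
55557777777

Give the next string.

55555777777777

Reading off run lengths: 5 runs 1, 2, 3, 4; 7 runs 1, 3, 5, 7 — each is linear in n (n = 1, 2, …).
For the next term, n = 5, so the run lengths are 5, 9.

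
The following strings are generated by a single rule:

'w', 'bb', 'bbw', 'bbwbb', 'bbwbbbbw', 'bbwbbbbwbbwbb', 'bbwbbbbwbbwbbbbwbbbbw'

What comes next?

From term 3 onward, concatenate the last term with the second-to-last: bb·w = bbw, bbw·bb = bbwbb, …
Continuing: bbwbbbbwbbwbbbbwbbbbw · bbwbbbbwbbwbb gives term 8.

bbwbbbbwbbwbbbbwbbbbwbbwbbbbwbbwbb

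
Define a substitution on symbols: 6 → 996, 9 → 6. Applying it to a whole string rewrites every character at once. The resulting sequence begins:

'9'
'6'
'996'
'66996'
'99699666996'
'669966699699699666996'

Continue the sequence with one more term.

Rewriting the 21 symbols of 669966699699699666996 one by one yields 996 996 6 6 996 996 996 6 6 996 6 6 996 6 6 996 996 996 6 6 996; concatenated:

9969966699699699666996669966699699699666996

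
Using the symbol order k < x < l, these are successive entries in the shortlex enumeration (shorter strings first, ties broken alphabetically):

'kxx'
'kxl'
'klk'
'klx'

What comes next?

Find the rightmost character of klx below l, bump it to the next letter, and reset everything to its right to k.

kll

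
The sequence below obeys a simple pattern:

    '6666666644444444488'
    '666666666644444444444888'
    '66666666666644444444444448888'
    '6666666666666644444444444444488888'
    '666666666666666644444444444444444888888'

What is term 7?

Each string has the form 6^{2n+2} 4^{2n+3} 8^{n-1}, where the shown terms are n = 3, 4, 5, 6, 7.
At n = 9 the blocks have lengths 20, 21, 8.

6666666666666666666644444444444444444444488888888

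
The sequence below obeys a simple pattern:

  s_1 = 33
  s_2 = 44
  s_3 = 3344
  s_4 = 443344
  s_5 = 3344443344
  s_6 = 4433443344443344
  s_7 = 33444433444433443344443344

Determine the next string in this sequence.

443344334444334433444433444433443344443344

Each term (from the third on) is the two preceding terms concatenated in order: term 3 = 33·44 = 3344.
So term 8 is 4433443344443344·33444433444433443344443344.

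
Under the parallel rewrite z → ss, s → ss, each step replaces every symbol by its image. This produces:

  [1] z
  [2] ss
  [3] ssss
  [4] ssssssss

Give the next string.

ssssssssssssssss

Rewriting each symbol of ssssssss: s→ss, s→ss, s→ss, s→ss, s→ss, s→ss, s→ss, s→ss, which concatenates to ss ss ss ss ss ss ss ss.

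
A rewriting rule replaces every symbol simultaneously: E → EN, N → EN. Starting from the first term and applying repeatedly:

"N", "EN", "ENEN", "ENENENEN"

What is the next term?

ENENENENENENENEN

Rewriting each symbol of ENENENEN: E→EN, N→EN, E→EN, N→EN, E→EN, N→EN, E→EN, N→EN, which concatenates to EN EN EN EN EN EN EN EN.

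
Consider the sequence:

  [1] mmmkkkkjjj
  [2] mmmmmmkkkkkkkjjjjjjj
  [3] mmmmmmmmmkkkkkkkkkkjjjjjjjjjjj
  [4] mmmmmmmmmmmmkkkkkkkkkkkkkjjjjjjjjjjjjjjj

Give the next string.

Term n consists of 3n m's, followed by 3n+1 k's, followed by 4n-1 j's (n = 1, 2, …).
For the next term, n = 5, so the run lengths are 15, 16, 19.

mmmmmmmmmmmmmmmkkkkkkkkkkkkkkkkjjjjjjjjjjjjjjjjjjj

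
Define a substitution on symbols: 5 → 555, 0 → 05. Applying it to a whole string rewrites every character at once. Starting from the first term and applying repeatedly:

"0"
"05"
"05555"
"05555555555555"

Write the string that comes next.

Applying the rule to each of the 14 symbols of 05555555555555 gives the pieces 05 555 555 555 555 555 555 555 555 555 555 555 555 555, which concatenate to the answer.

05555555555555555555555555555555555555555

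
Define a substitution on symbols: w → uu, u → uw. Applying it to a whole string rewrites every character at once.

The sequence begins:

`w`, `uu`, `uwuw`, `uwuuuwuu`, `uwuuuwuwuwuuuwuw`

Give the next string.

uwuuuwuwuwuuuwuuuwuuuwuwuwuuuwuu

φ(uwuuuwuwuwuuuwuw) expands symbol-by-symbol to uw uu uw uw uw uu uw uu uw uu uw uw uw uu uw uu; joining the 16 pieces gives the next term.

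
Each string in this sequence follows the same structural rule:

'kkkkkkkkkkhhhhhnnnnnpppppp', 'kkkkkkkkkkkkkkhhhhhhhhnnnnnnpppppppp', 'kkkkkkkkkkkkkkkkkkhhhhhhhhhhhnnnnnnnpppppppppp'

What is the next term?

kkkkkkkkkkkkkkkkkkkkkkhhhhhhhhhhhhhhnnnnnnnnpppppppppppp

Each string has the form k^{4n+2} h^{3n-1} n^{n+3} p^{2n+2}, where the shown terms are n = 2, 3, 4.
For the next term, n = 5, so the run lengths are 22, 14, 8, 12.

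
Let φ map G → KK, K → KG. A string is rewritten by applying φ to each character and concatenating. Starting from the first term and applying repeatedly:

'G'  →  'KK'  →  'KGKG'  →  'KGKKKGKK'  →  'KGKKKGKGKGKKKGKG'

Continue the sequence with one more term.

Applying the rule to each of the 16 symbols of KGKKKGKGKGKKKGKG gives the pieces KG KK KG KG KG KK KG KK KG KK KG KG KG KK KG KK, which concatenate to the answer.

KGKKKGKGKGKKKGKKKGKKKGKGKGKKKGKK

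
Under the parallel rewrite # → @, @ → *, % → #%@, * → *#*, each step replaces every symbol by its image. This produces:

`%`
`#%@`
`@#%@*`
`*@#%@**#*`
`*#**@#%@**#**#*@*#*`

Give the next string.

*#*@*#**#**@#%@**#**#*@*#**#*@*#***#*@*#*

Applying the rule to each of the 19 symbols of *#**@#%@**#**#*@*#* gives the pieces *#* @ *#* *#* * @ #%@ * *#* *#* @ *#* *#* @ *#* * *#* @ *#*, which concatenate to the answer.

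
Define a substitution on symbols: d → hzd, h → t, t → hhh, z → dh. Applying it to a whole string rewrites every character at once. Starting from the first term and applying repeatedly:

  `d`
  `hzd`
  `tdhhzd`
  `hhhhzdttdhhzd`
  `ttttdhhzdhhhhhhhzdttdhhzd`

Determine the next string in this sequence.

hhhhhhhhhhhhhzdttdhhzdtttttttdhhzdhhhhhhhzdttdhhzd

φ(ttttdhhzdhhhhhhhzdttdhhzd) expands symbol-by-symbol to hhh hhh hhh hhh hzd t t dh hzd t t t t t t t dh hzd hhh hhh hzd t t dh hzd; joining the 25 pieces gives the next term.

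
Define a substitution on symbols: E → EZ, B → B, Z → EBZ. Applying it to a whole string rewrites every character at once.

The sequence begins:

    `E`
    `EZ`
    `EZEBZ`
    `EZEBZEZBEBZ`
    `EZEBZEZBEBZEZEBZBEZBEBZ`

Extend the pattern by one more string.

EZEBZEZBEBZEZEBZBEZBEBZEZEBZEZBEBZBEZEBZBEZBEBZ

Replace each of the 23 characters of EZEBZEZBEBZEZEBZBEZBEBZ in place — EZ EBZ EZ B EBZ EZ EBZ B EZ B EBZ EZ EBZ EZ B EBZ B EZ EBZ B EZ B EBZ — and concatenate.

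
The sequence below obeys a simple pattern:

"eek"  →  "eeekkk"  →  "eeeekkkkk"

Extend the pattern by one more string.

eeeeekkkkkkk

Each string has the form e^{n+1} k^{2n-1} (n = 1, 2, …).
Setting n = 4 gives 5, 7 characters in each block.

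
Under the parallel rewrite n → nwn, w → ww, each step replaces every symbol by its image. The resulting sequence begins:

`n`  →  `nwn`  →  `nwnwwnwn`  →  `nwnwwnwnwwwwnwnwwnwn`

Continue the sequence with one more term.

φ(nwnwwnwnwwwwnwnwwnwn) expands symbol-by-symbol to nwn ww nwn ww ww nwn ww nwn ww ww ww ww nwn ww nwn ww ww nwn ww nwn; joining the 20 pieces gives the next term.

nwnwwnwnwwwwnwnwwnwnwwwwwwwwnwnwwnwnwwwwnwnwwnwn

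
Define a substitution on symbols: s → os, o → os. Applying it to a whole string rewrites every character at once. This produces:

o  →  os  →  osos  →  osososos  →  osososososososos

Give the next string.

osososososososososososososososos

Replace each of the 16 characters of osososososososos in place — os os os os os os os os os os os os os os os os — and concatenate.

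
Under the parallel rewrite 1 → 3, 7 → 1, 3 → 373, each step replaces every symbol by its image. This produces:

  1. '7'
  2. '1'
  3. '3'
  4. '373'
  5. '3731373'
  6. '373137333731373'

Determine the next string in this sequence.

Rewriting the 15 symbols of 373137333731373 one by one yields 373 1 373 3 373 1 373 373 373 1 373 3 373 1 373; concatenated:

373137333731373373373137333731373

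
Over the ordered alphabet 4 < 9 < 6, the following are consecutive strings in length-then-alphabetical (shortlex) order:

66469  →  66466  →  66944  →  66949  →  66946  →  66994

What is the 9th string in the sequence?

Continuing the enumeration 3 steps past 66994: 66994 → 66999 → 66996 → (answer).

66964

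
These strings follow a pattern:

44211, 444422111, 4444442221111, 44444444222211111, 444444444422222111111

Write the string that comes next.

Each string has the form 4^{2n} 2^{n} 1^{n+1} (n = 1, 2, …).
At n = 6 the blocks have lengths 12, 6, 7.

4444444444442222221111111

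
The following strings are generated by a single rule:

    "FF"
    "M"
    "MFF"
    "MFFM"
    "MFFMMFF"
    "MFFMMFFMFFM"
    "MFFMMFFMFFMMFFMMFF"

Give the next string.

This is a Fibonacci-style word recurrence s(k) = s(k−1)·s(k−2): e.g. M·FF = MFF.
The next term joins MFFMMFFMFFMMFFMMFF and MFFMMFFMFFM.

MFFMMFFMFFMMFFMMFFMFFMMFFMFFM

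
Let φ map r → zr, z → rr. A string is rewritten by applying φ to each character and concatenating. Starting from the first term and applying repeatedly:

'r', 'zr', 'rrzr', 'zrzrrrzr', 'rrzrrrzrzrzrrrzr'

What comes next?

zrzrrrzrzrzrrrzrrrzrrrzrzrzrrrzr

φ(rrzrrrzrzrzrrrzr) expands symbol-by-symbol to zr zr rr zr zr zr rr zr rr zr rr zr zr zr rr zr; joining the 16 pieces gives the next term.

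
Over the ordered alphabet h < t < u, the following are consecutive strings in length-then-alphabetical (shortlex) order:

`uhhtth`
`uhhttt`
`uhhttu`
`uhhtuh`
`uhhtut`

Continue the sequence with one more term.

uhhtuu

Treat uhhtut as a base-3 numeral over the given alphabet and add one, carrying through any trailing u's.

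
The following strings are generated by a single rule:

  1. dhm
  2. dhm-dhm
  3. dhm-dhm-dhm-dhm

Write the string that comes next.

Each string is two copies of the previous one joined by '-'.
So the next term is two copies of dhm-dhm-dhm-dhm with '-' between the halves.

dhm-dhm-dhm-dhm-dhm-dhm-dhm-dhm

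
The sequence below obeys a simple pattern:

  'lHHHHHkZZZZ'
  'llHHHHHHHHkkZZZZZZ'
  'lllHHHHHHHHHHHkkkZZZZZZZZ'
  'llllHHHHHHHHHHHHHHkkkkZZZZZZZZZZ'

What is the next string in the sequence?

Reading off run lengths: l runs 1, 2, 3, 4; H runs 5, 8, 11, 14; k runs 1, 2, 3, 4; Z runs 4, 6, 8, 10 — each is linear in n (n = 1, 2, …).
For the next term, n = 5, so the run lengths are 5, 17, 5, 12.

lllllHHHHHHHHHHHHHHHHHkkkkkZZZZZZZZZZZZ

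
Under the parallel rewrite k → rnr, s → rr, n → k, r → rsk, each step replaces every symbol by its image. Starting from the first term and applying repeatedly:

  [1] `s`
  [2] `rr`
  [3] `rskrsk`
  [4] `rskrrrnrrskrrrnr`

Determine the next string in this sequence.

rskrrrnrrskrskrskkrskrskrrrnrrskrskrskkrsk

Applying the rule to each of the 16 symbols of rskrrrnrrskrrrnr gives the pieces rsk rr rnr rsk rsk rsk k rsk rsk rr rnr rsk rsk rsk k rsk, which concatenate to the answer.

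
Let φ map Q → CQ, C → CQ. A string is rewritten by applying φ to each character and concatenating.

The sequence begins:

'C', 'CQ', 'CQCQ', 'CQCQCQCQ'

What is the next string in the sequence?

CQCQCQCQCQCQCQCQ

Apply φ to CQCQCQCQ symbol by symbol: C→CQ, Q→CQ, C→CQ, Q→CQ, C→CQ, Q→CQ, C→CQ, Q→CQ; joined: CQ CQ CQ CQ CQ CQ CQ CQ.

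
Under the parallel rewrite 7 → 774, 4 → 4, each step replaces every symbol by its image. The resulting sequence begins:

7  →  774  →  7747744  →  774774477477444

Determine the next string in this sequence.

Applying the rule to each of the 15 symbols of 774774477477444 gives the pieces 774 774 4 774 774 4 4 774 774 4 774 774 4 4 4, which concatenate to the answer.

7747744774774447747744774774444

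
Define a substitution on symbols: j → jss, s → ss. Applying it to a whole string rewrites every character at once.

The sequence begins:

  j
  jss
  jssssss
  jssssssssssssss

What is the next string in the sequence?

Rewriting the 15 symbols of jssssssssssssss one by one yields jss ss ss ss ss ss ss ss ss ss ss ss ss ss ss; concatenated:

jssssssssssssssssssssssssssssss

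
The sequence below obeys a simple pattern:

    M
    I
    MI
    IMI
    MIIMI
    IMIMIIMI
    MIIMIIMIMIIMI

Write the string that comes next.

Each term (from the third on) is the two preceding terms concatenated in order: term 3 = M·I = MI.
Continuing: IMIMIIMI · MIIMIIMIMIIMI gives term 8.

IMIMIIMIMIIMIIMIMIIMI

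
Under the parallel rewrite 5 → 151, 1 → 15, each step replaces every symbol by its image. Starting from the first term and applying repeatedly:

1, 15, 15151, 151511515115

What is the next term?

15151151511515151151511515151

Expanding 151511515115: 1→15, 5→151, 1→15, 5→151, 1→15, 1→15, 5→151, 1→15, 5→151, 1→15, 1→15, 5→151. Concatenated: 15 151 15 151 15 15 151 15 151 15 15 151.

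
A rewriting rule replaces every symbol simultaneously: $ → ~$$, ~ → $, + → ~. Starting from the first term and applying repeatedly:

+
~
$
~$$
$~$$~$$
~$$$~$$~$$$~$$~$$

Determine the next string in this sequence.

Replace each of the 17 characters of ~$$$~$$~$$$~$$~$$ in place — $ ~$$ ~$$ ~$$ $ ~$$ ~$$ $ ~$$ ~$$ ~$$ $ ~$$ ~$$ $ ~$$ ~$$ — and concatenate.

$~$$~$$~$$$~$$~$$$~$$~$$~$$$~$$~$$$~$$~$$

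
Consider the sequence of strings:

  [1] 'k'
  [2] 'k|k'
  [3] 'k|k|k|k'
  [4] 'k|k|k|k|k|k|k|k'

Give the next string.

Each string is two copies of the previous one joined by '|'.
Doubling k|k|k|k|k|k|k|k with '|' between the halves:

k|k|k|k|k|k|k|k|k|k|k|k|k|k|k|k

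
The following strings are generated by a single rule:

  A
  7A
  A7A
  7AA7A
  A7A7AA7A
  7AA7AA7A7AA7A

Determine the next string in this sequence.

A7A7AA7A7AA7AA7A7AA7A

From term 3 onward, concatenate the second-to-last term with the last: A·7A = A7A, 7A·A7A = 7AA7A, …
So term 7 is A7A7AA7A·7AA7AA7A7AA7A.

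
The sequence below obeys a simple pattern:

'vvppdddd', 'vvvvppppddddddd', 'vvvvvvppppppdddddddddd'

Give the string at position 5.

The n-th term is 2n v's then 2n p's then 3n+1 d's (n = 1, 2, …).
At n = 5 the blocks have lengths 10, 10, 16.

vvvvvvvvvvppppppppppdddddddddddddddd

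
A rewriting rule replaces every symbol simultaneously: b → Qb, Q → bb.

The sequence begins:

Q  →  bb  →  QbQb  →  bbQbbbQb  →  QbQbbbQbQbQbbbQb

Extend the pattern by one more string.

Applying the rule to each of the 16 symbols of QbQbbbQbQbQbbbQb gives the pieces bb Qb bb Qb Qb Qb bb Qb bb Qb bb Qb Qb Qb bb Qb, which concatenate to the answer.

bbQbbbQbQbQbbbQbbbQbbbQbQbQbbbQb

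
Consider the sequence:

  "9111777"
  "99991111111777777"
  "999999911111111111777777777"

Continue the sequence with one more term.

The n-th term is 3n-2 9's then 4n-1 1's then 3n 7's (n = 1, 2, …).
For the next term, n = 4, so the run lengths are 10, 15, 12.

9999999999111111111111111777777777777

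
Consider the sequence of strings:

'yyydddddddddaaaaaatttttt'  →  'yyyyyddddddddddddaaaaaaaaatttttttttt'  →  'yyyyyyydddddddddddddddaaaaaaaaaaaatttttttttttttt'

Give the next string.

The n-th term is 2n-1 y's then 3n+3 d's then 3n a's then 4n-2 t's, where the shown terms are n = 2, 3, 4.
For the next term, n = 5, so the run lengths are 9, 18, 15, 18.

yyyyyyyyyddddddddddddddddddaaaaaaaaaaaaaaatttttttttttttttttt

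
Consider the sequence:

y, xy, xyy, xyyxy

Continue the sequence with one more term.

xyyxyxyy

Each term (from the third on) is the previous term followed by the one before it: term 3 = xy·y = xyy.
So term 5 is xyyxy·xyy.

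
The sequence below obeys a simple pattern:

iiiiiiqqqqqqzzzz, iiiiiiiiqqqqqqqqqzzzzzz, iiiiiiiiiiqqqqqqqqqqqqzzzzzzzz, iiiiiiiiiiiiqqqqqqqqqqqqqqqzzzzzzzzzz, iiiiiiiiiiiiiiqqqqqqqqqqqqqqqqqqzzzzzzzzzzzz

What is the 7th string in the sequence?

iiiiiiiiiiiiiiiiiiqqqqqqqqqqqqqqqqqqqqqqqqzzzzzzzzzzzzzzzz

The n-th term is 2n+2 i's then 3n q's then 2n z's, where the shown terms are n = 2, 3, 4, 5, 6.
Setting n = 8 gives 18, 24, 16 characters in each block.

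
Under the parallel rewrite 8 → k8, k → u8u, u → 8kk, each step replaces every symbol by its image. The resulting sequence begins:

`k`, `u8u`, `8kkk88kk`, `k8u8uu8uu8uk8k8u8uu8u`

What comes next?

Replace each of the 21 characters of k8u8uu8uu8uk8k8u8uu8u in place — u8u k8 8kk k8 8kk 8kk k8 8kk 8kk k8 8kk u8u k8 u8u k8 8kk k8 8kk 8kk k8 8kk — and concatenate.

u8uk88kkk88kk8kkk88kk8kkk88kku8uk8u8uk88kkk88kk8kkk88kk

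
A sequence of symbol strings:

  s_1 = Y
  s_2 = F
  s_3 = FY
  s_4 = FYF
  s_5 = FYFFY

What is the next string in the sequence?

FYFFYFYF

Each term (from the third on) is the previous term followed by the one before it: term 3 = F·Y = FY.
So term 6 is FYFFY·FYF.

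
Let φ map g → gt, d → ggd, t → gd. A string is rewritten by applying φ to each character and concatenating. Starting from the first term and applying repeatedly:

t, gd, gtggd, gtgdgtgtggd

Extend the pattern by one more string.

Apply φ to gtgdgtgtggd symbol by symbol: g→gt, t→gd, g→gt, d→ggd, g→gt, t→gd, g→gt, t→gd, g→gt, g→gt, d→ggd; joined: gt gd gt ggd gt gd gt gd gt gt ggd.

gtgdgtggdgtgdgtgdgtgtggd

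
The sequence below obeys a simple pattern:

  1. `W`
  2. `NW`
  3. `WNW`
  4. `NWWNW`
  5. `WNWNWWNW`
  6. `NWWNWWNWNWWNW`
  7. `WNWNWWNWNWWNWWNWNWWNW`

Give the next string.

NWWNWWNWNWWNWWNWNWWNWNWWNWWNWNWWNW

This is a Fibonacci-style word recurrence s(k) = s(k−2)·s(k−1): e.g. W·NW = WNW.
So term 8 is NWWNWWNWNWWNW·WNWNWWNWNWWNWWNWNWWNW.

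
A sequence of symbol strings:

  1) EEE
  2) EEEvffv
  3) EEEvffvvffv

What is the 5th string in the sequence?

EEEvffvvffvvffvvffv

Every step adds vffv to the end: s(k+1) = s(k)·vffv.
From EEEvffvvffv, 2 further steps: EEEvffvvffv → EEEvffvvffvvffv → (answer).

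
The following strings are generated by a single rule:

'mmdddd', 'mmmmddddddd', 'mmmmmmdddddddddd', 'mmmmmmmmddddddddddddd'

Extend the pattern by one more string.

Reading off run lengths: m runs 2, 4, 6, 8; d runs 4, 7, 10, 13 — each is linear in n (n = 1, 2, …).
For the next term, n = 5, so the run lengths are 10, 16.

mmmmmmmmmmdddddddddddddddd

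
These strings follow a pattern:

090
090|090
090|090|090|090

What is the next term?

s(k+1) = s(k)·|·s(k) — each term doubles the last with '|' between the halves.
So the next term is two copies of 090|090|090|090 with '|' between the halves.

090|090|090|090|090|090|090|090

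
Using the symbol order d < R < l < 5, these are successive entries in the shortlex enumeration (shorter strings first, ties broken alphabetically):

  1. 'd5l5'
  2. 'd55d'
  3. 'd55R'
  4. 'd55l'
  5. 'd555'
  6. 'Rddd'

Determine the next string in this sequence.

Find the rightmost character of Rddd below 5, bump it to the next letter, and reset everything to its right to d.

RddR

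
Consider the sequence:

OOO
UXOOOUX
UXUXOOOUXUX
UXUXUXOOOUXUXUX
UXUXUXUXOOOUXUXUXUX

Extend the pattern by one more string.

s(k+1) = UX·s(k)·UX, so each term gains UX as a prefix and UX as a suffix.
Applying this once more to UXUXUXUXOOOUXUXUXUX:

UXUXUXUXUXOOOUXUXUXUXUX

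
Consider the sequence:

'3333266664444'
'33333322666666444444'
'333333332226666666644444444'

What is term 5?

Reading off run lengths: 3 runs 4, 6, 8; 2 runs 1, 2, 3; 6 runs 4, 6, 8; 4 runs 4, 6, 8 — each is linear in n (n = 1, 2, …).
For term 5, n = 5, so the run lengths are 12, 5, 12, 12.

33333333333322222666666666666444444444444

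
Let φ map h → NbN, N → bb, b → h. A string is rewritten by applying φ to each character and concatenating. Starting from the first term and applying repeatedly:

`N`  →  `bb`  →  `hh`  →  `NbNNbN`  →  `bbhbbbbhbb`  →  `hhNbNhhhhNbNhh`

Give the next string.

Rewriting the 14 symbols of hhNbNhhhhNbNhh one by one yields NbN NbN bb h bb NbN NbN NbN NbN bb h bb NbN NbN; concatenated:

NbNNbNbbhbbNbNNbNNbNNbNbbhbbNbNNbN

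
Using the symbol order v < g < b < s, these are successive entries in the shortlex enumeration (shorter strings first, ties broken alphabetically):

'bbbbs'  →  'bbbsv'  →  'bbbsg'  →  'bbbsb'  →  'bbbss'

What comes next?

bbsvv

The successor of bbbss increments the rightmost position that isn't already s and resets every position after it to v.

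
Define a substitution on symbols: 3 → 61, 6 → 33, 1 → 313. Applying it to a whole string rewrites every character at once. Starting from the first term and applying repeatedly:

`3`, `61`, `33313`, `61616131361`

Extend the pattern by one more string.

333133331333313613136133313

Expanding 61616131361: 6→33, 1→313, 6→33, 1→313, 6→33, 1→313, 3→61, 1→313, 3→61, 6→33, 1→313. Concatenated: 33 313 33 313 33 313 61 313 61 33 313.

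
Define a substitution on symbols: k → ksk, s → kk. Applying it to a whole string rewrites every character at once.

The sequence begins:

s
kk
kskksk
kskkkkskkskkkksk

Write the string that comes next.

Rewriting the 16 symbols of kskkkkskkskkkksk one by one yields ksk kk ksk ksk ksk ksk kk ksk ksk kk ksk ksk ksk ksk kk ksk; concatenated:

kskkkkskkskkskkskkkkskkskkkkskkskkskkskkkksk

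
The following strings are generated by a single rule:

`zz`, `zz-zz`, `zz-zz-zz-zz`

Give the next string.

Every step duplicates the string with '-' between the halves.
Doubling zz-zz-zz-zz with '-' between the halves:

zz-zz-zz-zz-zz-zz-zz-zz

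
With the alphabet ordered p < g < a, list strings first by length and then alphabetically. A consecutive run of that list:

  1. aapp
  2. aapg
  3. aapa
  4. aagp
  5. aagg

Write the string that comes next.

Treat aagg as a base-3 numeral over the given alphabet and add one, carrying through any trailing a's.

aaga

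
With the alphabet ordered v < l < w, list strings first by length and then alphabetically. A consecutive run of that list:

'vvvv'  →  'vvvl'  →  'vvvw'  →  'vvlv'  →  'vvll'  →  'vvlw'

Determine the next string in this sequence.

The successor of vvlw increments the rightmost position that isn't already w and resets every position after it to v.

vvwv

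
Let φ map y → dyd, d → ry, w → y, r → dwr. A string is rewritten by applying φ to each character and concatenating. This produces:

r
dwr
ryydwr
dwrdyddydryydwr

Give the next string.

Rewriting the 15 symbols of dwrdyddydryydwr one by one yields ry y dwr ry dyd ry ry dyd ry dwr dyd dyd ry y dwr; concatenated:

ryydwrrydydryrydydrydwrdyddydryydwr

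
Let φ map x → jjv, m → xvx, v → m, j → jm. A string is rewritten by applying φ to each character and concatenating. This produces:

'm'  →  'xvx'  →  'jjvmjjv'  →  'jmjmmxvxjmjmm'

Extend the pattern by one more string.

jmxvxjmxvxxvxjjvmjjvjmxvxjmxvxxvx

Replace each of the 13 characters of jmjmmxvxjmjmm in place — jm xvx jm xvx xvx jjv m jjv jm xvx jm xvx xvx — and concatenate.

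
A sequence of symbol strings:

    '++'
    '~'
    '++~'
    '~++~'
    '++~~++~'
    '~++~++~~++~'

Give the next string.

From term 3 onward, concatenate the second-to-last term with the last: ++·~ = ++~, ~·++~ = ~++~, …
The next term joins ++~~++~ and ~++~++~~++~.

++~~++~~++~++~~++~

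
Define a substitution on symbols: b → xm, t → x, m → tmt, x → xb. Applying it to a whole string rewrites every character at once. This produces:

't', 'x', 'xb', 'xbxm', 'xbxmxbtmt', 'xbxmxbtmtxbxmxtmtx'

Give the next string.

Rewriting the 18 symbols of xbxmxbtmtxbxmxtmtx one by one yields xb xm xb tmt xb xm x tmt x xb xm xb tmt xb x tmt x xb; concatenated:

xbxmxbtmtxbxmxtmtxxbxmxbtmtxbxtmtxxb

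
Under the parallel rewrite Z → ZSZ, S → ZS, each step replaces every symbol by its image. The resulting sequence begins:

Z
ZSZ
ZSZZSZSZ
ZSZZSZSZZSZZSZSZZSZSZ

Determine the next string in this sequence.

ZSZZSZSZZSZZSZSZZSZSZZSZZSZSZZSZZSZSZZSZSZZSZZSZSZZSZSZ

Applying the rule to each of the 21 symbols of ZSZZSZSZZSZZSZSZZSZSZ gives the pieces ZSZ ZS ZSZ ZSZ ZS ZSZ ZS ZSZ ZSZ ZS ZSZ ZSZ ZS ZSZ ZS ZSZ ZSZ ZS ZSZ ZS ZSZ, which concatenate to the answer.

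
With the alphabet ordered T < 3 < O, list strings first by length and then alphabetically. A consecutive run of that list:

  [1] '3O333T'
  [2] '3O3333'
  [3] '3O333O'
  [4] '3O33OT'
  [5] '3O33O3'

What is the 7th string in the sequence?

Continuing the enumeration 2 steps past 3O33O3: 3O33O3 → 3O33OO → (answer).

3O3OTT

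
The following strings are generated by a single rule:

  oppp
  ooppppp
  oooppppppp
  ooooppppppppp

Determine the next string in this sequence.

oooooppppppppppp

Reading off run lengths: o runs 1, 2, 3, 4; p runs 3, 5, 7, 9 — each is linear in n, where the shown terms are n = 2, 3, 4, 5.
For the next term, n = 6, so the run lengths are 5, 11.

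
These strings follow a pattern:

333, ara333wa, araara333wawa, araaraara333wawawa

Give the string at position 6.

Each term wraps the previous one in ara on the left and wa on the right.
From araaraara333wawawa, 2 further steps: araaraara333wawawa → araaraaraara333wawawawa → (answer).

araaraaraaraara333wawawawawa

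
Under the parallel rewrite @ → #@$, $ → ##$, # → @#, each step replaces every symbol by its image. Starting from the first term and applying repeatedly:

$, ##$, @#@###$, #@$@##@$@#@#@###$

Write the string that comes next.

φ(#@$@##@$@#@#@###$) expands symbol-by-symbol to @# #@$ ##$ #@$ @# @# #@$ ##$ #@$ @# #@$ @# #@$ @# @# @# ##$; joining the 17 pieces gives the next term.

@##@$##$#@$@#@##@$##$#@$@##@$@##@$@#@#@###$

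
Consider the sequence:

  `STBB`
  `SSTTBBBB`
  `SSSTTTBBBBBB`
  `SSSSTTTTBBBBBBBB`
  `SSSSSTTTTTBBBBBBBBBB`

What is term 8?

Each string has the form S^{n} T^{n} B^{2n} (n = 1, 2, …).
Setting n = 8 gives 8, 8, 16 characters in each block.

SSSSSSSSTTTTTTTTBBBBBBBBBBBBBBBB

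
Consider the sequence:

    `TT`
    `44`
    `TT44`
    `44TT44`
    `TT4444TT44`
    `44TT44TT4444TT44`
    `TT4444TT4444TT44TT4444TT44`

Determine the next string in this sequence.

From term 3 onward, concatenate the second-to-last term with the last: TT·44 = TT44, 44·TT44 = 44TT44, …
The next term joins 44TT44TT4444TT44 and TT4444TT4444TT44TT4444TT44.

44TT44TT4444TT44TT4444TT4444TT44TT4444TT44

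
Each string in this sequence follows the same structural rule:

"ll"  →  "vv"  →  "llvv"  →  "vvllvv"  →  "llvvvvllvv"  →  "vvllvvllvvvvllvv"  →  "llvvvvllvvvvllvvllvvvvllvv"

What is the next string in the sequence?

This is a Fibonacci-style word recurrence s(k) = s(k−2)·s(k−1): e.g. ll·vv = llvv.
So term 8 is vvllvvllvvvvllvv·llvvvvllvvvvllvvllvvvvllvv.

vvllvvllvvvvllvvllvvvvllvvvvllvvllvvvvllvv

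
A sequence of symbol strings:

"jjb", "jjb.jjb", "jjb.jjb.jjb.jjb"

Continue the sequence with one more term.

Each string is two copies of the previous one joined by '.'.
Doubling jjb.jjb.jjb.jjb with '.' between the halves:

jjb.jjb.jjb.jjb.jjb.jjb.jjb.jjb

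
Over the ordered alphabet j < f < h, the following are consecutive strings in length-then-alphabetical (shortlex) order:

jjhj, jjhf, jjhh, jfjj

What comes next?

jfjf

Find the rightmost character of jfjj below h, bump it to the next letter, and reset everything to its right to j.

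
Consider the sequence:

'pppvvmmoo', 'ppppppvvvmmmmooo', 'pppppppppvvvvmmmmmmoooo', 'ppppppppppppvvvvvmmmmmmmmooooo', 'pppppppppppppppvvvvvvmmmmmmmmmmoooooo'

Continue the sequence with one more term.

Reading off run lengths: p runs 3, 6, 9, 12, 15; v runs 2, 3, 4, 5, 6; m runs 2, 4, 6, 8, 10; o runs 2, 3, 4, 5, 6 — each is linear in n (n = 1, 2, …).
Setting n = 6 gives 18, 7, 12, 7 characters in each block.

ppppppppppppppppppvvvvvvvmmmmmmmmmmmmooooooo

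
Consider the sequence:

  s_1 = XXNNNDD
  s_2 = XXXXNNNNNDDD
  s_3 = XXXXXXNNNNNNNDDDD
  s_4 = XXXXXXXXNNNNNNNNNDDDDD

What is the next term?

Term n consists of 2n X's, followed by 2n+1 N's, followed by n+1 D's (n = 1, 2, …).
Setting n = 5 gives 10, 11, 6 characters in each block.

XXXXXXXXXXNNNNNNNNNNNDDDDDD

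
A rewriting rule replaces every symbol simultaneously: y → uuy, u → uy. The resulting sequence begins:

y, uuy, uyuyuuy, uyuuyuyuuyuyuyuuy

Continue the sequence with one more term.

uyuuyuyuyuuyuyuuyuyuyuuyuyuuyuyuuyuyuyuuy

Replace each of the 17 characters of uyuuyuyuuyuyuyuuy in place — uy uuy uy uy uuy uy uuy uy uy uuy uy uuy uy uuy uy uy uuy — and concatenate.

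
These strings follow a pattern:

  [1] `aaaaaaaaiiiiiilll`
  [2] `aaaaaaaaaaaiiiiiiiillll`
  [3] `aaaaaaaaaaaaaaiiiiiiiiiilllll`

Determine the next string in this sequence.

aaaaaaaaaaaaaaaaaiiiiiiiiiiiillllll

Term n consists of 3n-1 a's, followed by 2n i's, followed by n l's, where the shown terms are n = 3, 4, 5.
Setting n = 6 gives 17, 12, 6 characters in each block.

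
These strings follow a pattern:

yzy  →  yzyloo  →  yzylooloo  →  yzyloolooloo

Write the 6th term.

Every step adds loo to the end: s(k+1) = s(k)·loo.
From yzyloolooloo, 2 further steps: yzyloolooloo → yzylooloolooloo → (answer).

yzyloolooloolooloo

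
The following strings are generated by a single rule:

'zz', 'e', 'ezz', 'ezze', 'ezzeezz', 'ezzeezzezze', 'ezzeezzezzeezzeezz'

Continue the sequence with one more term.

Each term (from the third on) is the previous term followed by the one before it: term 3 = e·zz = ezz.
So term 8 is ezzeezzezzeezzeezz·ezzeezzezze.

ezzeezzezzeezzeezzezzeezzezze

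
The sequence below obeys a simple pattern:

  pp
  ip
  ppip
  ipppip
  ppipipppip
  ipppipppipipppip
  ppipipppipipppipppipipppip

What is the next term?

ipppipppipipppipppipipppipipppipppipipppip

This is a Fibonacci-style word recurrence s(k) = s(k−2)·s(k−1): e.g. pp·ip = ppip.
The next term joins ipppipppipipppip and ppipipppipipppipppipipppip.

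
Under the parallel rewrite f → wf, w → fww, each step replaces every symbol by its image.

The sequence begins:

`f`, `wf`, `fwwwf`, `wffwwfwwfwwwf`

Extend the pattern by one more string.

fwwwfwffwwfwwwffwwfwwwffwwfwwfwwwf

Replace each of the 13 characters of wffwwfwwfwwwf in place — fww wf wf fww fww wf fww fww wf fww fww fww wf — and concatenate.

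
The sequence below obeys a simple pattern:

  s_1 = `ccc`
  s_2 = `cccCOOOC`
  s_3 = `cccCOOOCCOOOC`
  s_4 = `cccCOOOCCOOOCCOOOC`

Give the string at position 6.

cccCOOOCCOOOCCOOOCCOOOCCOOOC

The strings grow by a fixed suffix COOOC each time.
From cccCOOOCCOOOCCOOOC, 2 further steps: cccCOOOCCOOOCCOOOC → cccCOOOCCOOOCCOOOCCOOOC → (answer).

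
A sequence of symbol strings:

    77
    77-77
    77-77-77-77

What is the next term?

77-77-77-77-77-77-77-77

Each string is two copies of the previous one joined by '-'.
One more doubling of 77-77-77-77 gives the answer.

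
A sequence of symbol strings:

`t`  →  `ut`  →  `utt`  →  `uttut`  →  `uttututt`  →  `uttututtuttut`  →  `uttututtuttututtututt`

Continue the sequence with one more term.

Each term (from the third on) is the previous term followed by the one before it: term 3 = ut·t = utt.
Continuing: uttututtuttututtututt · uttututtuttut gives term 8.

uttututtuttututtututtuttututtuttut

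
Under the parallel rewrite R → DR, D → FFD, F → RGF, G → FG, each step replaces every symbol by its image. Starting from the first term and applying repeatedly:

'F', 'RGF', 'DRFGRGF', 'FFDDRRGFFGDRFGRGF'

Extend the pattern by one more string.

φ(FFDDRRGFFGDRFGRGF) expands symbol-by-symbol to RGF RGF FFD FFD DR DR FG RGF RGF FG FFD DR RGF FG DR FG RGF; joining the 17 pieces gives the next term.

RGFRGFFFDFFDDRDRFGRGFRGFFGFFDDRRGFFGDRFGRGF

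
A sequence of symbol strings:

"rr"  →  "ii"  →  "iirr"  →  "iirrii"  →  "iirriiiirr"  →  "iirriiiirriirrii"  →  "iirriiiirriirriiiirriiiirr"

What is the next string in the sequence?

iirriiiirriirriiiirriiiirriirriiiirriirrii

From term 3 onward, concatenate the last term with the second-to-last: ii·rr = iirr, iirr·ii = iirrii, …
The next term joins iirriiiirriirriiiirriiiirr and iirriiiirriirrii.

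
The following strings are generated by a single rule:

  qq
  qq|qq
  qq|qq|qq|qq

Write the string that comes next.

Each string is two copies of the previous one joined by '|'.
So the next term is two copies of qq|qq|qq|qq with '|' between the halves.

qq|qq|qq|qq|qq|qq|qq|qq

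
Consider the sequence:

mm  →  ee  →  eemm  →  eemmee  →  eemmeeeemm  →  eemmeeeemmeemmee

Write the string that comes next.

Each term (from the third on) is the previous term followed by the one before it: term 3 = ee·mm = eemm.
The next term joins eemmeeeemmeemmee and eemmeeeemm.

eemmeeeemmeemmeeeemmeeeemm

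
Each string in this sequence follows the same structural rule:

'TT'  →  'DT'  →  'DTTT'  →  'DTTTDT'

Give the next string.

DTTTDTDTTT

This is a Fibonacci-style word recurrence s(k) = s(k−1)·s(k−2): e.g. DT·TT = DTTT.
So term 5 is DTTTDT·DTTT.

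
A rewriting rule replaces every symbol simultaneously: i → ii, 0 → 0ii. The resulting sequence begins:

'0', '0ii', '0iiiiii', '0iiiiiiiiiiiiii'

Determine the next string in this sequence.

0iiiiiiiiiiiiiiiiiiiiiiiiiiiiii

Replace each of the 15 characters of 0iiiiiiiiiiiiii in place — 0ii ii ii ii ii ii ii ii ii ii ii ii ii ii ii — and concatenate.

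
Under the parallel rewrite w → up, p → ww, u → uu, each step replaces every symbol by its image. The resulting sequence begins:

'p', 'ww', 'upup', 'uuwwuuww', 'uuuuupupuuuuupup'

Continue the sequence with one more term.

uuuuuuuuuuwwuuwwuuuuuuuuuuwwuuww

Replace each of the 16 characters of uuuuupupuuuuupup in place — uu uu uu uu uu ww uu ww uu uu uu uu uu ww uu ww — and concatenate.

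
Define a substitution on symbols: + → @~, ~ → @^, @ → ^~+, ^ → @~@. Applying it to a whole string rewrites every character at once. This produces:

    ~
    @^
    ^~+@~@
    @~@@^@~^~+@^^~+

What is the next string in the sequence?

Replace each of the 15 characters of @~@@^@~^~+@^^~+ in place — ^~+ @^ ^~+ ^~+ @~@ ^~+ @^ @~@ @^ @~ ^~+ @~@ @~@ @^ @~ — and concatenate.

^~+@^^~+^~+@~@^~+@^@~@@^@~^~+@~@@~@@^@~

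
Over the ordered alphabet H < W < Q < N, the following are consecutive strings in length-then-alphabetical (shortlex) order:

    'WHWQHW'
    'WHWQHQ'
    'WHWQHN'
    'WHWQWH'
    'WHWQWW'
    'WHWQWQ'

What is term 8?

WHWQQH

Stepping forward 2 times from WHWQWQ: WHWQWQ → WHWQWN, then the target.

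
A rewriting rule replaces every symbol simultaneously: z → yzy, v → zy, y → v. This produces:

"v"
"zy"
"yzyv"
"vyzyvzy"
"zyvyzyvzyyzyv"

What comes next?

yzyvzyvyzyvzyyzyvvyzyvzy

φ(zyvyzyvzyyzyv) expands symbol-by-symbol to yzy v zy v yzy v zy yzy v v yzy v zy; joining the 13 pieces gives the next term.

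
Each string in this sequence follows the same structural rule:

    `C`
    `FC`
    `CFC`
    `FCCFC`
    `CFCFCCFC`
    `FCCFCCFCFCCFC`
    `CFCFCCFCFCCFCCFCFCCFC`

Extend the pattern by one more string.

Each term (from the third on) is the two preceding terms concatenated in order: term 3 = C·FC = CFC.
So term 8 is FCCFCCFCFCCFC·CFCFCCFCFCCFCCFCFCCFC.

FCCFCCFCFCCFCCFCFCCFCFCCFCCFCFCCFC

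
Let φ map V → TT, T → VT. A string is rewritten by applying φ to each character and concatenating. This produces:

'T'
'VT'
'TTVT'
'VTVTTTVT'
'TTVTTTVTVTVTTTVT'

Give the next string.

VTVTTTVTVTVTTTVTTTVTTTVTVTVTTTVT

Replace each of the 16 characters of TTVTTTVTVTVTTTVT in place — VT VT TT VT VT VT TT VT TT VT TT VT VT VT TT VT — and concatenate.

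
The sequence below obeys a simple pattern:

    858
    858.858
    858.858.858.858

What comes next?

858.858.858.858.858.858.858.858

s(k+1) = s(k)·.·s(k) — each term doubles the last with '.' between the halves.
One more doubling of 858.858.858.858 gives the answer.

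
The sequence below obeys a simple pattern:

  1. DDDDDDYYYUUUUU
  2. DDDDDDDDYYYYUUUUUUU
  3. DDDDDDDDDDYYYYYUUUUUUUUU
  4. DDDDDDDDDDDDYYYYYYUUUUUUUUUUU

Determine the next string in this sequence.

DDDDDDDDDDDDDDYYYYYYYUUUUUUUUUUUUU

The n-th term is 2n+2 D's then n+1 Y's then 2n+1 U's, where the shown terms are n = 2, 3, 4, 5.
At n = 6 the blocks have lengths 14, 7, 13.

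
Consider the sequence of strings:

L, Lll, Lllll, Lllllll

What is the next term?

Every step adds ll to the end: s(k+1) = s(k)·ll.
So the next term is Lllllll·ll.

Lllllllll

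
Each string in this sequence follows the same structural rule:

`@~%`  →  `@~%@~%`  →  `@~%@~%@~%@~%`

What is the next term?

s(k+1) = s(k)·s(k) — each term doubles the last.
Doubling @~%@~%@~%@~%:

@~%@~%@~%@~%@~%@~%@~%@~%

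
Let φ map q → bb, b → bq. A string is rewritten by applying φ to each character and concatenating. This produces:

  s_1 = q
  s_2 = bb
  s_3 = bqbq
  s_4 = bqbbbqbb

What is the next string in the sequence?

bqbbbqbqbqbbbqbq

Apply φ to bqbbbqbb symbol by symbol: b→bq, q→bb, b→bq, b→bq, b→bq, q→bb, b→bq, b→bq; joined: bq bb bq bq bq bb bq bq.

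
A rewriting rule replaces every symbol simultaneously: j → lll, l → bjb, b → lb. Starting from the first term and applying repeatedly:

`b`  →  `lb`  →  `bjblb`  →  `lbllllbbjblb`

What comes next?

bjblbbjbbjbbjbbjblblbllllbbjblb

Expanding lbllllbbjblb: l→bjb, b→lb, l→bjb, l→bjb, l→bjb, l→bjb, b→lb, b→lb, j→lll, b→lb, l→bjb, b→lb. Concatenated: bjb lb bjb bjb bjb bjb lb lb lll lb bjb lb.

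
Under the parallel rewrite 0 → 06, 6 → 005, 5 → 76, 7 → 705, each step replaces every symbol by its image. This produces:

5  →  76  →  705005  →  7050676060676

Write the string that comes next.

7050676060057050050600506005705005

φ(7050676060676) expands symbol-by-symbol to 705 06 76 06 005 705 005 06 005 06 005 705 005; joining the 13 pieces gives the next term.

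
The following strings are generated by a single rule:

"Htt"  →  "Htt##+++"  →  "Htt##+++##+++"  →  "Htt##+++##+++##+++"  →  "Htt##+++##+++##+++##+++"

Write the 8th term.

Htt##+++##+++##+++##+++##+++##+++##+++

Every step adds ##+++ to the end: s(k+1) = s(k)·##+++.
From Htt##+++##+++##+++##+++, 3 further steps: Htt##+++##+++##+++##+++ → Htt##+++##+++##+++##+++##+++ → Htt##+++##+++##+++##+++##+++##+++ → (answer).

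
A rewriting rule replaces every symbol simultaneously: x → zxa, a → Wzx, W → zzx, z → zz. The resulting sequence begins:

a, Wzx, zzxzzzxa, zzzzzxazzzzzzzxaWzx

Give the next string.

Applying the rule to each of the 19 symbols of zzzzzxazzzzzzzxaWzx gives the pieces zz zz zz zz zz zxa Wzx zz zz zz zz zz zz zz zxa Wzx zzx zz zxa, which concatenate to the answer.

zzzzzzzzzzzxaWzxzzzzzzzzzzzzzzzxaWzxzzxzzzxa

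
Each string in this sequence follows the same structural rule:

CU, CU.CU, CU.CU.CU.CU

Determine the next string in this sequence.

Each string is two copies of the previous one joined by '.'.
Doubling CU.CU.CU.CU with '.' between the halves:

CU.CU.CU.CU.CU.CU.CU.CU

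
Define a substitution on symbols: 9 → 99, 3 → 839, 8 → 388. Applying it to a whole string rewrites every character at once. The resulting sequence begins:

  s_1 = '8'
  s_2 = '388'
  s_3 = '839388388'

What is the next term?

38883999839388388839388388

Rewriting each symbol of 839388388: 8→388, 3→839, 9→99, 3→839, 8→388, 8→388, 3→839, 8→388, 8→388, which concatenates to 388 839 99 839 388 388 839 388 388.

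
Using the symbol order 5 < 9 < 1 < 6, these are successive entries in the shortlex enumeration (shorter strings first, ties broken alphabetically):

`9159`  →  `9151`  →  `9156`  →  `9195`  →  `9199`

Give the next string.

The successor of 9199 increments the rightmost position that isn't already 6 and resets every position after it to 5.

9191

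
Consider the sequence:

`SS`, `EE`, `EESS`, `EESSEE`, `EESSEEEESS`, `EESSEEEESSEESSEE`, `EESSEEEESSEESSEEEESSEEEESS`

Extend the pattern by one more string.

EESSEEEESSEESSEEEESSEEEESSEESSEEEESSEESSEE

This is a Fibonacci-style word recurrence s(k) = s(k−1)·s(k−2): e.g. EE·SS = EESS.
The next term joins EESSEEEESSEESSEEEESSEEEESS and EESSEEEESSEESSEE.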